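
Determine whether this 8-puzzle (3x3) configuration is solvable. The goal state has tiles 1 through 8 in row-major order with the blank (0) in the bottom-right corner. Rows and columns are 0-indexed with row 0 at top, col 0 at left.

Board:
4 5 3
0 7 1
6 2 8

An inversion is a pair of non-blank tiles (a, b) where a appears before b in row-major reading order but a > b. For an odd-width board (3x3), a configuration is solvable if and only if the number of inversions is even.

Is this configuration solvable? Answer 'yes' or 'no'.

Inversions (pairs i<j in row-major order where tile[i] > tile[j] > 0): 12
12 is even, so the puzzle is solvable.

Answer: yes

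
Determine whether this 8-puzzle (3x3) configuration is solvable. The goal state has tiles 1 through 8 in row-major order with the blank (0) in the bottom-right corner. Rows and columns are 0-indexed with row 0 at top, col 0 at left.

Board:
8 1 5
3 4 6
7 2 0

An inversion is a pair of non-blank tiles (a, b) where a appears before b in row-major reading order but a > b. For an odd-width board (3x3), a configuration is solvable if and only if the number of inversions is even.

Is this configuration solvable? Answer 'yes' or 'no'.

Answer: yes

Derivation:
Inversions (pairs i<j in row-major order where tile[i] > tile[j] > 0): 14
14 is even, so the puzzle is solvable.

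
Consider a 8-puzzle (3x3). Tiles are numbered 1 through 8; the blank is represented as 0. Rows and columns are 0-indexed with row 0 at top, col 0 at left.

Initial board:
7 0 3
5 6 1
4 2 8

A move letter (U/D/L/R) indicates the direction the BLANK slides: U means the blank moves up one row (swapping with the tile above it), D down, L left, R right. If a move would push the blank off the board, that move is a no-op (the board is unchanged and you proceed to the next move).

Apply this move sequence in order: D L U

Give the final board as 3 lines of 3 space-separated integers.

After move 1 (D):
7 6 3
5 0 1
4 2 8

After move 2 (L):
7 6 3
0 5 1
4 2 8

After move 3 (U):
0 6 3
7 5 1
4 2 8

Answer: 0 6 3
7 5 1
4 2 8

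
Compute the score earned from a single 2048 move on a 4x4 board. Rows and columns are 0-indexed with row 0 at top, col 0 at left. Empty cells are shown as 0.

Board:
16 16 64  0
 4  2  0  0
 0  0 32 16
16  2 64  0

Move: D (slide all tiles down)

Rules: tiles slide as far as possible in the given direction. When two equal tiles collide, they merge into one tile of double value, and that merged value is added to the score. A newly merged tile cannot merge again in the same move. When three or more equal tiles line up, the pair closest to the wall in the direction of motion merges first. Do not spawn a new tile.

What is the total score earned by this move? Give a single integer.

Slide down:
col 0: [16, 4, 0, 16] -> [0, 16, 4, 16]  score +0 (running 0)
col 1: [16, 2, 0, 2] -> [0, 0, 16, 4]  score +4 (running 4)
col 2: [64, 0, 32, 64] -> [0, 64, 32, 64]  score +0 (running 4)
col 3: [0, 0, 16, 0] -> [0, 0, 0, 16]  score +0 (running 4)
Board after move:
 0  0  0  0
16  0 64  0
 4 16 32  0
16  4 64 16

Answer: 4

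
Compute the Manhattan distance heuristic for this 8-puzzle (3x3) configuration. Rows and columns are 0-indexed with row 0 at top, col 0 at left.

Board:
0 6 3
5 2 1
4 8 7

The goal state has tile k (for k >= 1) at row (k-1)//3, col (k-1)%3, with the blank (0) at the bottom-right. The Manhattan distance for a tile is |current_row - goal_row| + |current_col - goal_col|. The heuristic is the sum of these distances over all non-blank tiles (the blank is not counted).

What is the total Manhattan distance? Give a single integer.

Tile 6: at (0,1), goal (1,2), distance |0-1|+|1-2| = 2
Tile 3: at (0,2), goal (0,2), distance |0-0|+|2-2| = 0
Tile 5: at (1,0), goal (1,1), distance |1-1|+|0-1| = 1
Tile 2: at (1,1), goal (0,1), distance |1-0|+|1-1| = 1
Tile 1: at (1,2), goal (0,0), distance |1-0|+|2-0| = 3
Tile 4: at (2,0), goal (1,0), distance |2-1|+|0-0| = 1
Tile 8: at (2,1), goal (2,1), distance |2-2|+|1-1| = 0
Tile 7: at (2,2), goal (2,0), distance |2-2|+|2-0| = 2
Sum: 2 + 0 + 1 + 1 + 3 + 1 + 0 + 2 = 10

Answer: 10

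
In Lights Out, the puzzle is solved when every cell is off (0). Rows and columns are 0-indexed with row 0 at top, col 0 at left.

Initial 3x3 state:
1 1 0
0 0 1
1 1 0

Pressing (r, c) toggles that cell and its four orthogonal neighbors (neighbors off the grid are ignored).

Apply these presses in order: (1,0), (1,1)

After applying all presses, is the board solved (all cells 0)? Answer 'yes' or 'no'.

After press 1 at (1,0):
0 1 0
1 1 1
0 1 0

After press 2 at (1,1):
0 0 0
0 0 0
0 0 0

Lights still on: 0

Answer: yes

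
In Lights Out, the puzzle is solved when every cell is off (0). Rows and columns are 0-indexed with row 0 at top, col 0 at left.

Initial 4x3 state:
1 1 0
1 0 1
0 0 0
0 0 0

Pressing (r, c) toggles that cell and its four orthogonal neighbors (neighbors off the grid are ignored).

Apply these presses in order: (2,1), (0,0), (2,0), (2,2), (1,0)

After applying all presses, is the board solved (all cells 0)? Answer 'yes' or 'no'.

After press 1 at (2,1):
1 1 0
1 1 1
1 1 1
0 1 0

After press 2 at (0,0):
0 0 0
0 1 1
1 1 1
0 1 0

After press 3 at (2,0):
0 0 0
1 1 1
0 0 1
1 1 0

After press 4 at (2,2):
0 0 0
1 1 0
0 1 0
1 1 1

After press 5 at (1,0):
1 0 0
0 0 0
1 1 0
1 1 1

Lights still on: 6

Answer: no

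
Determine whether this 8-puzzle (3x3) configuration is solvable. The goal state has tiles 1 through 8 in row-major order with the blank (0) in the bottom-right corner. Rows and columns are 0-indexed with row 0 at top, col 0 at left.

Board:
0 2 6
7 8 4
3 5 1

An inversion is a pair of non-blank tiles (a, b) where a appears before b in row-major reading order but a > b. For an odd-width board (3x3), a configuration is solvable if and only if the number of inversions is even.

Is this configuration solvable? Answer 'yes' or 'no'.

Answer: no

Derivation:
Inversions (pairs i<j in row-major order where tile[i] > tile[j] > 0): 17
17 is odd, so the puzzle is not solvable.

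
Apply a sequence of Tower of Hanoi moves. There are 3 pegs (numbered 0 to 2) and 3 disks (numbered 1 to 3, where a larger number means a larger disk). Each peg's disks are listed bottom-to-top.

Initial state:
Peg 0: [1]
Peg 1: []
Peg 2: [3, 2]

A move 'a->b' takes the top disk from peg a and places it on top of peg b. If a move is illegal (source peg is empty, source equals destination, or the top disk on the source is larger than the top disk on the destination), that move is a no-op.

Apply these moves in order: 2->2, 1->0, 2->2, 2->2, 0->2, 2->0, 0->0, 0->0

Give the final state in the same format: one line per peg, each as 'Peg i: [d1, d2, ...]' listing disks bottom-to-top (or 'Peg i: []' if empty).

After move 1 (2->2):
Peg 0: [1]
Peg 1: []
Peg 2: [3, 2]

After move 2 (1->0):
Peg 0: [1]
Peg 1: []
Peg 2: [3, 2]

After move 3 (2->2):
Peg 0: [1]
Peg 1: []
Peg 2: [3, 2]

After move 4 (2->2):
Peg 0: [1]
Peg 1: []
Peg 2: [3, 2]

After move 5 (0->2):
Peg 0: []
Peg 1: []
Peg 2: [3, 2, 1]

After move 6 (2->0):
Peg 0: [1]
Peg 1: []
Peg 2: [3, 2]

After move 7 (0->0):
Peg 0: [1]
Peg 1: []
Peg 2: [3, 2]

After move 8 (0->0):
Peg 0: [1]
Peg 1: []
Peg 2: [3, 2]

Answer: Peg 0: [1]
Peg 1: []
Peg 2: [3, 2]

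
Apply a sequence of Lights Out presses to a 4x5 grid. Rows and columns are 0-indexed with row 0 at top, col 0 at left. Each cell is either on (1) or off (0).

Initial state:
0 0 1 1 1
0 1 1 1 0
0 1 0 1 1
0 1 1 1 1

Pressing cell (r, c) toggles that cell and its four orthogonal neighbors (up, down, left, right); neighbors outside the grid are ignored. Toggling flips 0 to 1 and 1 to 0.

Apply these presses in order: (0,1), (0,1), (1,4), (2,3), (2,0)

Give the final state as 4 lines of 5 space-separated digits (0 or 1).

Answer: 0 0 1 1 0
1 1 1 1 1
1 0 1 0 1
1 1 1 0 1

Derivation:
After press 1 at (0,1):
1 1 0 1 1
0 0 1 1 0
0 1 0 1 1
0 1 1 1 1

After press 2 at (0,1):
0 0 1 1 1
0 1 1 1 0
0 1 0 1 1
0 1 1 1 1

After press 3 at (1,4):
0 0 1 1 0
0 1 1 0 1
0 1 0 1 0
0 1 1 1 1

After press 4 at (2,3):
0 0 1 1 0
0 1 1 1 1
0 1 1 0 1
0 1 1 0 1

After press 5 at (2,0):
0 0 1 1 0
1 1 1 1 1
1 0 1 0 1
1 1 1 0 1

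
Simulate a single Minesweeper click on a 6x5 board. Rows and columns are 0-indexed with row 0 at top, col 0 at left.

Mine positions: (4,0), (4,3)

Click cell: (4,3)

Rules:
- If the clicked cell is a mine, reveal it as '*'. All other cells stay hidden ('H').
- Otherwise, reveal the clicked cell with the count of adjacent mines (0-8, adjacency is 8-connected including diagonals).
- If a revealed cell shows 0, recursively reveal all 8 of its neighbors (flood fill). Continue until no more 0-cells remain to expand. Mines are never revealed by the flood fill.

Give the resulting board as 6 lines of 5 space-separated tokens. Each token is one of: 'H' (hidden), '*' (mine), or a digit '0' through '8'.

H H H H H
H H H H H
H H H H H
H H H H H
H H H * H
H H H H H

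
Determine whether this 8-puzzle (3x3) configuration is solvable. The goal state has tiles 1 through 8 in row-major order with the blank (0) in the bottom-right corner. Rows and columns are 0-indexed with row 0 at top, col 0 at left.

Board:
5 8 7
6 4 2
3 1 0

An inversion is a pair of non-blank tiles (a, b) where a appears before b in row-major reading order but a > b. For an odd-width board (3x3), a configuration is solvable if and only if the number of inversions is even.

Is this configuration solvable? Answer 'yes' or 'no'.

Answer: yes

Derivation:
Inversions (pairs i<j in row-major order where tile[i] > tile[j] > 0): 24
24 is even, so the puzzle is solvable.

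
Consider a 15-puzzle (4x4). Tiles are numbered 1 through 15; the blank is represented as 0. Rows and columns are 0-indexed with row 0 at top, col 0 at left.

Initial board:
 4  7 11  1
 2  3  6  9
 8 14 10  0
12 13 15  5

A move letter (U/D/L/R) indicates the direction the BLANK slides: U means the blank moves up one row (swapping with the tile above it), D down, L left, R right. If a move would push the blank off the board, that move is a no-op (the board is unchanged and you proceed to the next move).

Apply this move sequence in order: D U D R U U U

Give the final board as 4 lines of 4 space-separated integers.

Answer:  4  7 11  0
 2  3  6  1
 8 14 10  9
12 13 15  5

Derivation:
After move 1 (D):
 4  7 11  1
 2  3  6  9
 8 14 10  5
12 13 15  0

After move 2 (U):
 4  7 11  1
 2  3  6  9
 8 14 10  0
12 13 15  5

After move 3 (D):
 4  7 11  1
 2  3  6  9
 8 14 10  5
12 13 15  0

After move 4 (R):
 4  7 11  1
 2  3  6  9
 8 14 10  5
12 13 15  0

After move 5 (U):
 4  7 11  1
 2  3  6  9
 8 14 10  0
12 13 15  5

After move 6 (U):
 4  7 11  1
 2  3  6  0
 8 14 10  9
12 13 15  5

After move 7 (U):
 4  7 11  0
 2  3  6  1
 8 14 10  9
12 13 15  5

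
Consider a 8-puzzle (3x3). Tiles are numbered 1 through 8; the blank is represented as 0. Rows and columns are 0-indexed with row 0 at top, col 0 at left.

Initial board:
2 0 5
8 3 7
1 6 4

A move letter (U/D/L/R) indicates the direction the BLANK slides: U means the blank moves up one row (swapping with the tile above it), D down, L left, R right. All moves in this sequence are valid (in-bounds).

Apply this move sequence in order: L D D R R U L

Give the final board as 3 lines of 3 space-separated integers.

Answer: 8 2 5
1 0 3
6 4 7

Derivation:
After move 1 (L):
0 2 5
8 3 7
1 6 4

After move 2 (D):
8 2 5
0 3 7
1 6 4

After move 3 (D):
8 2 5
1 3 7
0 6 4

After move 4 (R):
8 2 5
1 3 7
6 0 4

After move 5 (R):
8 2 5
1 3 7
6 4 0

After move 6 (U):
8 2 5
1 3 0
6 4 7

After move 7 (L):
8 2 5
1 0 3
6 4 7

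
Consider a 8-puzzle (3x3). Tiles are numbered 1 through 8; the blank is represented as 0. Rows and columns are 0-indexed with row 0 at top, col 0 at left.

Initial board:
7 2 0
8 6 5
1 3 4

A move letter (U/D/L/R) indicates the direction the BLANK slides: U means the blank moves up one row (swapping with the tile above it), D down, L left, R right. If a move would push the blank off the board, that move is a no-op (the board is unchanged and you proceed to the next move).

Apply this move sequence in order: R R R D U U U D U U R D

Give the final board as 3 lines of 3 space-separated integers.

After move 1 (R):
7 2 0
8 6 5
1 3 4

After move 2 (R):
7 2 0
8 6 5
1 3 4

After move 3 (R):
7 2 0
8 6 5
1 3 4

After move 4 (D):
7 2 5
8 6 0
1 3 4

After move 5 (U):
7 2 0
8 6 5
1 3 4

After move 6 (U):
7 2 0
8 6 5
1 3 4

After move 7 (U):
7 2 0
8 6 5
1 3 4

After move 8 (D):
7 2 5
8 6 0
1 3 4

After move 9 (U):
7 2 0
8 6 5
1 3 4

After move 10 (U):
7 2 0
8 6 5
1 3 4

After move 11 (R):
7 2 0
8 6 5
1 3 4

After move 12 (D):
7 2 5
8 6 0
1 3 4

Answer: 7 2 5
8 6 0
1 3 4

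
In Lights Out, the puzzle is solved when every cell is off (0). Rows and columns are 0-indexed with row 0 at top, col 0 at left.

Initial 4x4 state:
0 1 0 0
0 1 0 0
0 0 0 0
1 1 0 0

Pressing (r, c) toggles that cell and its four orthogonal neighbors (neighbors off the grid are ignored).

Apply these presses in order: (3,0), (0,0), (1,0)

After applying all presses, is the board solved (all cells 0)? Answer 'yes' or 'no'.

Answer: yes

Derivation:
After press 1 at (3,0):
0 1 0 0
0 1 0 0
1 0 0 0
0 0 0 0

After press 2 at (0,0):
1 0 0 0
1 1 0 0
1 0 0 0
0 0 0 0

After press 3 at (1,0):
0 0 0 0
0 0 0 0
0 0 0 0
0 0 0 0

Lights still on: 0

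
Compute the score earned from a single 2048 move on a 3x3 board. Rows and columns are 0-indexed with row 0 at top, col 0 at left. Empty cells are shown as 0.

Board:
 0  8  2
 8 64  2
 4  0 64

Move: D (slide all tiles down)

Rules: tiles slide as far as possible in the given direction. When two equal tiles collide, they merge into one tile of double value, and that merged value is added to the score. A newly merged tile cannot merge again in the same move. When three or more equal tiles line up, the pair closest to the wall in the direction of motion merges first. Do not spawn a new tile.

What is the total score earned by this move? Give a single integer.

Slide down:
col 0: [0, 8, 4] -> [0, 8, 4]  score +0 (running 0)
col 1: [8, 64, 0] -> [0, 8, 64]  score +0 (running 0)
col 2: [2, 2, 64] -> [0, 4, 64]  score +4 (running 4)
Board after move:
 0  0  0
 8  8  4
 4 64 64

Answer: 4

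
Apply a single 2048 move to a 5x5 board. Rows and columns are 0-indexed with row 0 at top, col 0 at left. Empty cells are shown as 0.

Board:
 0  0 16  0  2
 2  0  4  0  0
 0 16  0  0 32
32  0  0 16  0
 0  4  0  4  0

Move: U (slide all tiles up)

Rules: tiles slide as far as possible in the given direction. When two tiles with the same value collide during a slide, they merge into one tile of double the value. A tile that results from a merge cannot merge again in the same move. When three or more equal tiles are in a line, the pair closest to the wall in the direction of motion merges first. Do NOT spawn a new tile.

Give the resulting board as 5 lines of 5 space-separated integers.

Slide up:
col 0: [0, 2, 0, 32, 0] -> [2, 32, 0, 0, 0]
col 1: [0, 0, 16, 0, 4] -> [16, 4, 0, 0, 0]
col 2: [16, 4, 0, 0, 0] -> [16, 4, 0, 0, 0]
col 3: [0, 0, 0, 16, 4] -> [16, 4, 0, 0, 0]
col 4: [2, 0, 32, 0, 0] -> [2, 32, 0, 0, 0]

Answer:  2 16 16 16  2
32  4  4  4 32
 0  0  0  0  0
 0  0  0  0  0
 0  0  0  0  0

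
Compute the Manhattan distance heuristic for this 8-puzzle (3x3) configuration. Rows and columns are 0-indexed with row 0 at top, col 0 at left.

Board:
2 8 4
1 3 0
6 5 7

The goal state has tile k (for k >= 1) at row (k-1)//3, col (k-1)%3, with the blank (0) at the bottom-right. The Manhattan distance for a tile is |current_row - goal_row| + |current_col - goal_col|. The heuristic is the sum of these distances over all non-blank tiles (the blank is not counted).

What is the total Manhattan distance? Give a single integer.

Answer: 15

Derivation:
Tile 2: (0,0)->(0,1) = 1
Tile 8: (0,1)->(2,1) = 2
Tile 4: (0,2)->(1,0) = 3
Tile 1: (1,0)->(0,0) = 1
Tile 3: (1,1)->(0,2) = 2
Tile 6: (2,0)->(1,2) = 3
Tile 5: (2,1)->(1,1) = 1
Tile 7: (2,2)->(2,0) = 2
Sum: 1 + 2 + 3 + 1 + 2 + 3 + 1 + 2 = 15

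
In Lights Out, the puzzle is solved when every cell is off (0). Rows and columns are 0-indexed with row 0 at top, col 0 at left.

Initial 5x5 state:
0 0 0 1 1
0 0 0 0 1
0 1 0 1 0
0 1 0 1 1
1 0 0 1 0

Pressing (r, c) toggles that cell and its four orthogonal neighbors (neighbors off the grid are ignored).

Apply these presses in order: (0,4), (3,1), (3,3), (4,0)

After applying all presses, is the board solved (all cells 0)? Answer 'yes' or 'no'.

Answer: yes

Derivation:
After press 1 at (0,4):
0 0 0 0 0
0 0 0 0 0
0 1 0 1 0
0 1 0 1 1
1 0 0 1 0

After press 2 at (3,1):
0 0 0 0 0
0 0 0 0 0
0 0 0 1 0
1 0 1 1 1
1 1 0 1 0

After press 3 at (3,3):
0 0 0 0 0
0 0 0 0 0
0 0 0 0 0
1 0 0 0 0
1 1 0 0 0

After press 4 at (4,0):
0 0 0 0 0
0 0 0 0 0
0 0 0 0 0
0 0 0 0 0
0 0 0 0 0

Lights still on: 0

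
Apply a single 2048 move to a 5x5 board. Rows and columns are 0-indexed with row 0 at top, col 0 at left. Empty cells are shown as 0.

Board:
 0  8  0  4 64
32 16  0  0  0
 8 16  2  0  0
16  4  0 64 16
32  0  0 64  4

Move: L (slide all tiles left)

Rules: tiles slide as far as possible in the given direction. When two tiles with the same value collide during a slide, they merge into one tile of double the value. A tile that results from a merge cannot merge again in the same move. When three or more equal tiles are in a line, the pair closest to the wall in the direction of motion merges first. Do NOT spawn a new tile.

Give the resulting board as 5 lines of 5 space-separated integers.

Slide left:
row 0: [0, 8, 0, 4, 64] -> [8, 4, 64, 0, 0]
row 1: [32, 16, 0, 0, 0] -> [32, 16, 0, 0, 0]
row 2: [8, 16, 2, 0, 0] -> [8, 16, 2, 0, 0]
row 3: [16, 4, 0, 64, 16] -> [16, 4, 64, 16, 0]
row 4: [32, 0, 0, 64, 4] -> [32, 64, 4, 0, 0]

Answer:  8  4 64  0  0
32 16  0  0  0
 8 16  2  0  0
16  4 64 16  0
32 64  4  0  0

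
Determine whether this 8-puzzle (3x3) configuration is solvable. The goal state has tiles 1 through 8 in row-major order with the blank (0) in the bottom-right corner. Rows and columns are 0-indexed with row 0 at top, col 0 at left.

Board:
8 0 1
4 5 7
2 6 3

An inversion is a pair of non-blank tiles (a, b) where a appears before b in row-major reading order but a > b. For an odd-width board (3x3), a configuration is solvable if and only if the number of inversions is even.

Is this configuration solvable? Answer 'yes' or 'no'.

Answer: no

Derivation:
Inversions (pairs i<j in row-major order where tile[i] > tile[j] > 0): 15
15 is odd, so the puzzle is not solvable.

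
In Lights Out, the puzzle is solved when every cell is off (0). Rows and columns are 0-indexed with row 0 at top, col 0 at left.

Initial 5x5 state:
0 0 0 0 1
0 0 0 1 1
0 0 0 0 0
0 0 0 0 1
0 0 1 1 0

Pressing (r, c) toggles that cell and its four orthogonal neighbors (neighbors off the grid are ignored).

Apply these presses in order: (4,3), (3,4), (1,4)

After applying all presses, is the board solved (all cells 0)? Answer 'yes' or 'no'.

Answer: yes

Derivation:
After press 1 at (4,3):
0 0 0 0 1
0 0 0 1 1
0 0 0 0 0
0 0 0 1 1
0 0 0 0 1

After press 2 at (3,4):
0 0 0 0 1
0 0 0 1 1
0 0 0 0 1
0 0 0 0 0
0 0 0 0 0

After press 3 at (1,4):
0 0 0 0 0
0 0 0 0 0
0 0 0 0 0
0 0 0 0 0
0 0 0 0 0

Lights still on: 0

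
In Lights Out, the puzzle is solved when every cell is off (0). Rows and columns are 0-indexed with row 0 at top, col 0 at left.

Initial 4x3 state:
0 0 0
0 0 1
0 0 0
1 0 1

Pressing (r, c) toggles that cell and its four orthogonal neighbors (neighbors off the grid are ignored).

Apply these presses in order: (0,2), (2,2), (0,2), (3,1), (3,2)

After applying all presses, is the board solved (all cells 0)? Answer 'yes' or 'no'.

Answer: yes

Derivation:
After press 1 at (0,2):
0 1 1
0 0 0
0 0 0
1 0 1

After press 2 at (2,2):
0 1 1
0 0 1
0 1 1
1 0 0

After press 3 at (0,2):
0 0 0
0 0 0
0 1 1
1 0 0

After press 4 at (3,1):
0 0 0
0 0 0
0 0 1
0 1 1

After press 5 at (3,2):
0 0 0
0 0 0
0 0 0
0 0 0

Lights still on: 0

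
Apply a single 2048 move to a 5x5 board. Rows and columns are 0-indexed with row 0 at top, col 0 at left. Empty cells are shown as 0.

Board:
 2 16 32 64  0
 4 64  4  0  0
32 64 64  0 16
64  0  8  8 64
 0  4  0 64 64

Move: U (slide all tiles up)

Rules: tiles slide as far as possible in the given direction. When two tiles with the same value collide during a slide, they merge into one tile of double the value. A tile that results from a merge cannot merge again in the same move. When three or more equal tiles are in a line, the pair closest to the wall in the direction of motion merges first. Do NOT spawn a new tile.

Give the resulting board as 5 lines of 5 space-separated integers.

Slide up:
col 0: [2, 4, 32, 64, 0] -> [2, 4, 32, 64, 0]
col 1: [16, 64, 64, 0, 4] -> [16, 128, 4, 0, 0]
col 2: [32, 4, 64, 8, 0] -> [32, 4, 64, 8, 0]
col 3: [64, 0, 0, 8, 64] -> [64, 8, 64, 0, 0]
col 4: [0, 0, 16, 64, 64] -> [16, 128, 0, 0, 0]

Answer:   2  16  32  64  16
  4 128   4   8 128
 32   4  64  64   0
 64   0   8   0   0
  0   0   0   0   0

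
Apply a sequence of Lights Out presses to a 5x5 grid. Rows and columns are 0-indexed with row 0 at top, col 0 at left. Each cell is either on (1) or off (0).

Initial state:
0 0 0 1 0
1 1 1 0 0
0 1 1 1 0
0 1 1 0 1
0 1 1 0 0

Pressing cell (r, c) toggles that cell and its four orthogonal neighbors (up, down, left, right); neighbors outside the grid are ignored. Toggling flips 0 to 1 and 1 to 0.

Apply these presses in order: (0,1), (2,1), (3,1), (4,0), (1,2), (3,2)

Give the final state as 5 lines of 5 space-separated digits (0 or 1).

After press 1 at (0,1):
1 1 1 1 0
1 0 1 0 0
0 1 1 1 0
0 1 1 0 1
0 1 1 0 0

After press 2 at (2,1):
1 1 1 1 0
1 1 1 0 0
1 0 0 1 0
0 0 1 0 1
0 1 1 0 0

After press 3 at (3,1):
1 1 1 1 0
1 1 1 0 0
1 1 0 1 0
1 1 0 0 1
0 0 1 0 0

After press 4 at (4,0):
1 1 1 1 0
1 1 1 0 0
1 1 0 1 0
0 1 0 0 1
1 1 1 0 0

After press 5 at (1,2):
1 1 0 1 0
1 0 0 1 0
1 1 1 1 0
0 1 0 0 1
1 1 1 0 0

After press 6 at (3,2):
1 1 0 1 0
1 0 0 1 0
1 1 0 1 0
0 0 1 1 1
1 1 0 0 0

Answer: 1 1 0 1 0
1 0 0 1 0
1 1 0 1 0
0 0 1 1 1
1 1 0 0 0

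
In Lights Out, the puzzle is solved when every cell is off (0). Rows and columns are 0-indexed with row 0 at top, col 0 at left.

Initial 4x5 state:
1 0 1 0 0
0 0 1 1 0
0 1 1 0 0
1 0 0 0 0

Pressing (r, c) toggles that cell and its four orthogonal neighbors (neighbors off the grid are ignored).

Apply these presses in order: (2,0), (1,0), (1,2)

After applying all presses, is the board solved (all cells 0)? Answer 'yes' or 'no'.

After press 1 at (2,0):
1 0 1 0 0
1 0 1 1 0
1 0 1 0 0
0 0 0 0 0

After press 2 at (1,0):
0 0 1 0 0
0 1 1 1 0
0 0 1 0 0
0 0 0 0 0

After press 3 at (1,2):
0 0 0 0 0
0 0 0 0 0
0 0 0 0 0
0 0 0 0 0

Lights still on: 0

Answer: yes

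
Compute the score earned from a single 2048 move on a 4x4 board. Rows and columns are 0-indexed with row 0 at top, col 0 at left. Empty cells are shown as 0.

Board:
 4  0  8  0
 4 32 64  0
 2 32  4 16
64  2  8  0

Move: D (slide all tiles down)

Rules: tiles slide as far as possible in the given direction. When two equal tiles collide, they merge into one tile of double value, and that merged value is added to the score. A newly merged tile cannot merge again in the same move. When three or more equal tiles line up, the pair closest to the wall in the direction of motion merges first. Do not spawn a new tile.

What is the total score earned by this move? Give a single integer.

Answer: 72

Derivation:
Slide down:
col 0: [4, 4, 2, 64] -> [0, 8, 2, 64]  score +8 (running 8)
col 1: [0, 32, 32, 2] -> [0, 0, 64, 2]  score +64 (running 72)
col 2: [8, 64, 4, 8] -> [8, 64, 4, 8]  score +0 (running 72)
col 3: [0, 0, 16, 0] -> [0, 0, 0, 16]  score +0 (running 72)
Board after move:
 0  0  8  0
 8  0 64  0
 2 64  4  0
64  2  8 16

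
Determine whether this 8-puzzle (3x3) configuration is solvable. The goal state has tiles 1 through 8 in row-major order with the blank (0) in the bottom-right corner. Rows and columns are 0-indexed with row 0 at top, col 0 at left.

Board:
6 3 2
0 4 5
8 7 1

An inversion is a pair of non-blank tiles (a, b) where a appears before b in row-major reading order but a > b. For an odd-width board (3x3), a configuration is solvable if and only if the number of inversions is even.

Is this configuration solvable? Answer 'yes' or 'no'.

Inversions (pairs i<j in row-major order where tile[i] > tile[j] > 0): 13
13 is odd, so the puzzle is not solvable.

Answer: no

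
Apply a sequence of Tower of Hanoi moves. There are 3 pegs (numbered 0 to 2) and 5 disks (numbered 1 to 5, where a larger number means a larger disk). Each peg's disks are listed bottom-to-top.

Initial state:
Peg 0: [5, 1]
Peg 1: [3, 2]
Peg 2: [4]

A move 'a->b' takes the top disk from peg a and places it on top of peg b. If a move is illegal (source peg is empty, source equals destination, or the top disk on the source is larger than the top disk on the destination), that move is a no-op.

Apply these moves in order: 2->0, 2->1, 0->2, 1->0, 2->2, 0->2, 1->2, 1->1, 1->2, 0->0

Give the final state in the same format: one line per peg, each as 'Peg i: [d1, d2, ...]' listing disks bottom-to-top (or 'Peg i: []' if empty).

Answer: Peg 0: [5, 2]
Peg 1: [3]
Peg 2: [4, 1]

Derivation:
After move 1 (2->0):
Peg 0: [5, 1]
Peg 1: [3, 2]
Peg 2: [4]

After move 2 (2->1):
Peg 0: [5, 1]
Peg 1: [3, 2]
Peg 2: [4]

After move 3 (0->2):
Peg 0: [5]
Peg 1: [3, 2]
Peg 2: [4, 1]

After move 4 (1->0):
Peg 0: [5, 2]
Peg 1: [3]
Peg 2: [4, 1]

After move 5 (2->2):
Peg 0: [5, 2]
Peg 1: [3]
Peg 2: [4, 1]

After move 6 (0->2):
Peg 0: [5, 2]
Peg 1: [3]
Peg 2: [4, 1]

After move 7 (1->2):
Peg 0: [5, 2]
Peg 1: [3]
Peg 2: [4, 1]

After move 8 (1->1):
Peg 0: [5, 2]
Peg 1: [3]
Peg 2: [4, 1]

After move 9 (1->2):
Peg 0: [5, 2]
Peg 1: [3]
Peg 2: [4, 1]

After move 10 (0->0):
Peg 0: [5, 2]
Peg 1: [3]
Peg 2: [4, 1]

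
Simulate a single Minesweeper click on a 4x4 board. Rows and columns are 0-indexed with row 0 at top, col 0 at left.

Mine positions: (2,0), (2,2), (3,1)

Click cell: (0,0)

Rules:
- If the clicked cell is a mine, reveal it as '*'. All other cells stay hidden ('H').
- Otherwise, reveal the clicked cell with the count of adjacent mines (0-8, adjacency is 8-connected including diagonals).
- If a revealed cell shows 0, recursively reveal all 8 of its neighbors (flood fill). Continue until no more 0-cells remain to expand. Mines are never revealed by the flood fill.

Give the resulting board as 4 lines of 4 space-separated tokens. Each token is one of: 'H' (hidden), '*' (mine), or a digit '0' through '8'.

0 0 0 0
1 2 1 1
H H H H
H H H H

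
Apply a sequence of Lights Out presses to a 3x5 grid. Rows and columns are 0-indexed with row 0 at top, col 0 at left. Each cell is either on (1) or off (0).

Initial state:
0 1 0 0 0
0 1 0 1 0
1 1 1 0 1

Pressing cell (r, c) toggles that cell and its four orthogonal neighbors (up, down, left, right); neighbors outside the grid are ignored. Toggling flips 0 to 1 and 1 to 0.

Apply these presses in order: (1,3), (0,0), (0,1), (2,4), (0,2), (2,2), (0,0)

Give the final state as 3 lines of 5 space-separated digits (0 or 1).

After press 1 at (1,3):
0 1 0 1 0
0 1 1 0 1
1 1 1 1 1

After press 2 at (0,0):
1 0 0 1 0
1 1 1 0 1
1 1 1 1 1

After press 3 at (0,1):
0 1 1 1 0
1 0 1 0 1
1 1 1 1 1

After press 4 at (2,4):
0 1 1 1 0
1 0 1 0 0
1 1 1 0 0

After press 5 at (0,2):
0 0 0 0 0
1 0 0 0 0
1 1 1 0 0

After press 6 at (2,2):
0 0 0 0 0
1 0 1 0 0
1 0 0 1 0

After press 7 at (0,0):
1 1 0 0 0
0 0 1 0 0
1 0 0 1 0

Answer: 1 1 0 0 0
0 0 1 0 0
1 0 0 1 0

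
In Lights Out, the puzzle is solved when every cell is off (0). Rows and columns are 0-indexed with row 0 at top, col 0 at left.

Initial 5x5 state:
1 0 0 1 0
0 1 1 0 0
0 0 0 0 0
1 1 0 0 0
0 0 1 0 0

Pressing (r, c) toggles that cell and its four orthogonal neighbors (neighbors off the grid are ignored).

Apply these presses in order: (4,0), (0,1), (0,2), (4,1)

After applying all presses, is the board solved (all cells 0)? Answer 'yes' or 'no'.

After press 1 at (4,0):
1 0 0 1 0
0 1 1 0 0
0 0 0 0 0
0 1 0 0 0
1 1 1 0 0

After press 2 at (0,1):
0 1 1 1 0
0 0 1 0 0
0 0 0 0 0
0 1 0 0 0
1 1 1 0 0

After press 3 at (0,2):
0 0 0 0 0
0 0 0 0 0
0 0 0 0 0
0 1 0 0 0
1 1 1 0 0

After press 4 at (4,1):
0 0 0 0 0
0 0 0 0 0
0 0 0 0 0
0 0 0 0 0
0 0 0 0 0

Lights still on: 0

Answer: yes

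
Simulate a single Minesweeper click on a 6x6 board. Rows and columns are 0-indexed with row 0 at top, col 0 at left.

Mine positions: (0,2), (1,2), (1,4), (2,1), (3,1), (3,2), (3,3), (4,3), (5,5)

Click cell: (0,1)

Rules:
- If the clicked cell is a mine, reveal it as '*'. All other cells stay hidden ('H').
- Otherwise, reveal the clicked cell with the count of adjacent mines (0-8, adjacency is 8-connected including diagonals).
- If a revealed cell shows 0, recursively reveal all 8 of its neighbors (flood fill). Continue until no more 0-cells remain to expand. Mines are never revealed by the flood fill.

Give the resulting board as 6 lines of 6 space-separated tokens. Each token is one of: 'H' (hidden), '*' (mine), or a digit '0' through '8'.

H 2 H H H H
H H H H H H
H H H H H H
H H H H H H
H H H H H H
H H H H H H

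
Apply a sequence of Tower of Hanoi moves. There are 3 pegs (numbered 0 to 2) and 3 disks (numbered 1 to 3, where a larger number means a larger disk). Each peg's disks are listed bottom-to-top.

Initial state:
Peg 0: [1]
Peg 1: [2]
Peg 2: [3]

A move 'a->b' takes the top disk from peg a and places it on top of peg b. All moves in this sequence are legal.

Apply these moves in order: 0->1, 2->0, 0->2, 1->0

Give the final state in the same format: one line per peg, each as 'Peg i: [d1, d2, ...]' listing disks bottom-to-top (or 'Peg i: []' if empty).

After move 1 (0->1):
Peg 0: []
Peg 1: [2, 1]
Peg 2: [3]

After move 2 (2->0):
Peg 0: [3]
Peg 1: [2, 1]
Peg 2: []

After move 3 (0->2):
Peg 0: []
Peg 1: [2, 1]
Peg 2: [3]

After move 4 (1->0):
Peg 0: [1]
Peg 1: [2]
Peg 2: [3]

Answer: Peg 0: [1]
Peg 1: [2]
Peg 2: [3]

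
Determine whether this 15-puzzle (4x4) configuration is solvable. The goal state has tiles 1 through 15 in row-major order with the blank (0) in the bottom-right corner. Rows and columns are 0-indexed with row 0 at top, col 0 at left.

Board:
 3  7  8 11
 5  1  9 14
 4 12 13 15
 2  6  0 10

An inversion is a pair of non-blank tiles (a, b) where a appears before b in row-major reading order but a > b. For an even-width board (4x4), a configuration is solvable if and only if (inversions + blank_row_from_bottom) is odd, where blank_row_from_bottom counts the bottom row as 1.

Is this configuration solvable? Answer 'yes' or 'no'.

Answer: no

Derivation:
Inversions: 41
Blank is in row 3 (0-indexed from top), which is row 1 counting from the bottom (bottom = 1).
41 + 1 = 42, which is even, so the puzzle is not solvable.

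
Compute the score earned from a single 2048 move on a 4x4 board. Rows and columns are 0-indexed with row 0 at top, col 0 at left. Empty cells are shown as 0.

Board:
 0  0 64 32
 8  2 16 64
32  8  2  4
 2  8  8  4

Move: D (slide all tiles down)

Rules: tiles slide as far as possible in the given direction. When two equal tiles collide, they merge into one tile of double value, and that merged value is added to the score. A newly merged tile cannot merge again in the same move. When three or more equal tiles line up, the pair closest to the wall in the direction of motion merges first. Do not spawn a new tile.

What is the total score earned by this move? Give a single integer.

Answer: 24

Derivation:
Slide down:
col 0: [0, 8, 32, 2] -> [0, 8, 32, 2]  score +0 (running 0)
col 1: [0, 2, 8, 8] -> [0, 0, 2, 16]  score +16 (running 16)
col 2: [64, 16, 2, 8] -> [64, 16, 2, 8]  score +0 (running 16)
col 3: [32, 64, 4, 4] -> [0, 32, 64, 8]  score +8 (running 24)
Board after move:
 0  0 64  0
 8  0 16 32
32  2  2 64
 2 16  8  8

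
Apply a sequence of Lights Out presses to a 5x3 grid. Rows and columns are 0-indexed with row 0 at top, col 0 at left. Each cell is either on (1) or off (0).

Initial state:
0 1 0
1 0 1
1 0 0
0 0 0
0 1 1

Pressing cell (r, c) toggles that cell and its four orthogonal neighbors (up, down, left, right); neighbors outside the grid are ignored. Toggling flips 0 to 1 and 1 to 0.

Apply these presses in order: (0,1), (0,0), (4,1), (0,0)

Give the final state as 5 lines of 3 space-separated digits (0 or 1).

After press 1 at (0,1):
1 0 1
1 1 1
1 0 0
0 0 0
0 1 1

After press 2 at (0,0):
0 1 1
0 1 1
1 0 0
0 0 0
0 1 1

After press 3 at (4,1):
0 1 1
0 1 1
1 0 0
0 1 0
1 0 0

After press 4 at (0,0):
1 0 1
1 1 1
1 0 0
0 1 0
1 0 0

Answer: 1 0 1
1 1 1
1 0 0
0 1 0
1 0 0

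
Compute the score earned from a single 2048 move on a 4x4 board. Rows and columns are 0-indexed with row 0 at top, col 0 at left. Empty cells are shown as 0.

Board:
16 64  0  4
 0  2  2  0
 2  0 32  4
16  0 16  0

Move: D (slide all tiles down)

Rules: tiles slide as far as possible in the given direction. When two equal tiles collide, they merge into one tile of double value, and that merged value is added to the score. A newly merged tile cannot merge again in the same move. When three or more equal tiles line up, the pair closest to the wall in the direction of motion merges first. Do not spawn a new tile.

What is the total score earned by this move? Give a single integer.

Slide down:
col 0: [16, 0, 2, 16] -> [0, 16, 2, 16]  score +0 (running 0)
col 1: [64, 2, 0, 0] -> [0, 0, 64, 2]  score +0 (running 0)
col 2: [0, 2, 32, 16] -> [0, 2, 32, 16]  score +0 (running 0)
col 3: [4, 0, 4, 0] -> [0, 0, 0, 8]  score +8 (running 8)
Board after move:
 0  0  0  0
16  0  2  0
 2 64 32  0
16  2 16  8

Answer: 8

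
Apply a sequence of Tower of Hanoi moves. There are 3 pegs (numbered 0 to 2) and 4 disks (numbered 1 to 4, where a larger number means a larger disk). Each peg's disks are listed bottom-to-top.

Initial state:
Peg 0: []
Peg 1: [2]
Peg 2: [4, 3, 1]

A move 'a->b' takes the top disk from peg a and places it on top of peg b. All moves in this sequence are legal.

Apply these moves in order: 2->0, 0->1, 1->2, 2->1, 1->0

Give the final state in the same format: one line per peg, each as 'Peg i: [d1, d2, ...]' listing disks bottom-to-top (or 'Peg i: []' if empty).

After move 1 (2->0):
Peg 0: [1]
Peg 1: [2]
Peg 2: [4, 3]

After move 2 (0->1):
Peg 0: []
Peg 1: [2, 1]
Peg 2: [4, 3]

After move 3 (1->2):
Peg 0: []
Peg 1: [2]
Peg 2: [4, 3, 1]

After move 4 (2->1):
Peg 0: []
Peg 1: [2, 1]
Peg 2: [4, 3]

After move 5 (1->0):
Peg 0: [1]
Peg 1: [2]
Peg 2: [4, 3]

Answer: Peg 0: [1]
Peg 1: [2]
Peg 2: [4, 3]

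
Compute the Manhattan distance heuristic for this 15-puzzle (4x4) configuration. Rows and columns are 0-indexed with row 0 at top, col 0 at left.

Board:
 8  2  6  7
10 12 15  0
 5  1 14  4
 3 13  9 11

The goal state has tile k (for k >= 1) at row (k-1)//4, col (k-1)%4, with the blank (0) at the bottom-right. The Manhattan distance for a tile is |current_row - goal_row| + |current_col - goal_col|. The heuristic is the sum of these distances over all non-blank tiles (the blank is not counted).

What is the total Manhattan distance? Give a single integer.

Answer: 34

Derivation:
Tile 8: (0,0)->(1,3) = 4
Tile 2: (0,1)->(0,1) = 0
Tile 6: (0,2)->(1,1) = 2
Tile 7: (0,3)->(1,2) = 2
Tile 10: (1,0)->(2,1) = 2
Tile 12: (1,1)->(2,3) = 3
Tile 15: (1,2)->(3,2) = 2
Tile 5: (2,0)->(1,0) = 1
Tile 1: (2,1)->(0,0) = 3
Tile 14: (2,2)->(3,1) = 2
Tile 4: (2,3)->(0,3) = 2
Tile 3: (3,0)->(0,2) = 5
Tile 13: (3,1)->(3,0) = 1
Tile 9: (3,2)->(2,0) = 3
Tile 11: (3,3)->(2,2) = 2
Sum: 4 + 0 + 2 + 2 + 2 + 3 + 2 + 1 + 3 + 2 + 2 + 5 + 1 + 3 + 2 = 34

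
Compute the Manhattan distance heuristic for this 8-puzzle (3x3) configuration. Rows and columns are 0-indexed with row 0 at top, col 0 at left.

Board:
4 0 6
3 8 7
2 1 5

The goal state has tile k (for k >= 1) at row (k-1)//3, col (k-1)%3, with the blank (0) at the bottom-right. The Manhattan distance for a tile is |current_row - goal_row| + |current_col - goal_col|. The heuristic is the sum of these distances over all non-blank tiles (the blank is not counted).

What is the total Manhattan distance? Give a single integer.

Tile 4: at (0,0), goal (1,0), distance |0-1|+|0-0| = 1
Tile 6: at (0,2), goal (1,2), distance |0-1|+|2-2| = 1
Tile 3: at (1,0), goal (0,2), distance |1-0|+|0-2| = 3
Tile 8: at (1,1), goal (2,1), distance |1-2|+|1-1| = 1
Tile 7: at (1,2), goal (2,0), distance |1-2|+|2-0| = 3
Tile 2: at (2,0), goal (0,1), distance |2-0|+|0-1| = 3
Tile 1: at (2,1), goal (0,0), distance |2-0|+|1-0| = 3
Tile 5: at (2,2), goal (1,1), distance |2-1|+|2-1| = 2
Sum: 1 + 1 + 3 + 1 + 3 + 3 + 3 + 2 = 17

Answer: 17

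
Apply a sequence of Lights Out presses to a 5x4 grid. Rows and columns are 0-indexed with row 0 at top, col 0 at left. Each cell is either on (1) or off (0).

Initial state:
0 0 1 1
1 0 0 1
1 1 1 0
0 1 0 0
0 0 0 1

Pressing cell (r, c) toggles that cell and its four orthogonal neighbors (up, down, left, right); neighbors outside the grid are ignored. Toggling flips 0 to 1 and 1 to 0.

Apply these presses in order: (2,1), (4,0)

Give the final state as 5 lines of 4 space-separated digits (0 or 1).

After press 1 at (2,1):
0 0 1 1
1 1 0 1
0 0 0 0
0 0 0 0
0 0 0 1

After press 2 at (4,0):
0 0 1 1
1 1 0 1
0 0 0 0
1 0 0 0
1 1 0 1

Answer: 0 0 1 1
1 1 0 1
0 0 0 0
1 0 0 0
1 1 0 1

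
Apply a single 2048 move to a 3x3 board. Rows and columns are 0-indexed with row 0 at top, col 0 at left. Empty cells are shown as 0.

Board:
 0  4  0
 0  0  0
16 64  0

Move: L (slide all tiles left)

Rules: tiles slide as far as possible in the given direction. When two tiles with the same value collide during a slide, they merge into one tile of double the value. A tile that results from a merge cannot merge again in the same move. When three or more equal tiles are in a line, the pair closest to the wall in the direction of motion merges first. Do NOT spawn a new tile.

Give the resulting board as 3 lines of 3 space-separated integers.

Answer:  4  0  0
 0  0  0
16 64  0

Derivation:
Slide left:
row 0: [0, 4, 0] -> [4, 0, 0]
row 1: [0, 0, 0] -> [0, 0, 0]
row 2: [16, 64, 0] -> [16, 64, 0]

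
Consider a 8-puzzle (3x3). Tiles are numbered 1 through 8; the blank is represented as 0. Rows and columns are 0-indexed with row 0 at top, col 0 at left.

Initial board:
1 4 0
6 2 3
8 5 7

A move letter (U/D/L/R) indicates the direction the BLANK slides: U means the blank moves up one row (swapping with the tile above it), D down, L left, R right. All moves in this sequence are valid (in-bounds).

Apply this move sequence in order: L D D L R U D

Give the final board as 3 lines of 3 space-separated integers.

After move 1 (L):
1 0 4
6 2 3
8 5 7

After move 2 (D):
1 2 4
6 0 3
8 5 7

After move 3 (D):
1 2 4
6 5 3
8 0 7

After move 4 (L):
1 2 4
6 5 3
0 8 7

After move 5 (R):
1 2 4
6 5 3
8 0 7

After move 6 (U):
1 2 4
6 0 3
8 5 7

After move 7 (D):
1 2 4
6 5 3
8 0 7

Answer: 1 2 4
6 5 3
8 0 7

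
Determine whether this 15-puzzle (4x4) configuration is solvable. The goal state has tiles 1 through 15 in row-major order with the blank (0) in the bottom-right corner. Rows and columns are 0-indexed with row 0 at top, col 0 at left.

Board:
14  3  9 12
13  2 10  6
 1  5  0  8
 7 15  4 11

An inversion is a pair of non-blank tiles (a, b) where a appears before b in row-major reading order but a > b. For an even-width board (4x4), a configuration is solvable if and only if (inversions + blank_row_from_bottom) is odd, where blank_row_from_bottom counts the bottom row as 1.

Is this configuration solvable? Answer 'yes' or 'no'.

Answer: no

Derivation:
Inversions: 56
Blank is in row 2 (0-indexed from top), which is row 2 counting from the bottom (bottom = 1).
56 + 2 = 58, which is even, so the puzzle is not solvable.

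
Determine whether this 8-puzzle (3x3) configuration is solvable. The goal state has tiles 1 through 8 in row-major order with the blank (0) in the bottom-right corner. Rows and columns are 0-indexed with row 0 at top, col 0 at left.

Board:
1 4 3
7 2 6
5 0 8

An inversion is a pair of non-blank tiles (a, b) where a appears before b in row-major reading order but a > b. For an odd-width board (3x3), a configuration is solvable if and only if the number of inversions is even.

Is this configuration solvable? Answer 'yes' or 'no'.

Answer: no

Derivation:
Inversions (pairs i<j in row-major order where tile[i] > tile[j] > 0): 7
7 is odd, so the puzzle is not solvable.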